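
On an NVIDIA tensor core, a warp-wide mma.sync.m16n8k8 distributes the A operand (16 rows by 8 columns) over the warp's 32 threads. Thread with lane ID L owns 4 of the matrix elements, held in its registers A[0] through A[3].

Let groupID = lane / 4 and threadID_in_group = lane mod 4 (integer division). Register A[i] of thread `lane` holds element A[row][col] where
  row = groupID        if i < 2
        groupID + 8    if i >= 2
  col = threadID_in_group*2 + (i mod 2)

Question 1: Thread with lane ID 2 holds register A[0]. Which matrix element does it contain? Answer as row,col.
0,4

lane 2: grp=0 (2/4), tig=2 (2%4)
i=0: r=0+0=0, c=2*2+0=4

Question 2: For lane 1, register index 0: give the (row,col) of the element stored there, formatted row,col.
0,2

lane 1: G=0 (1/4), T=1 (1%4)
i=0: r=0+0=0, c=1*2+0=2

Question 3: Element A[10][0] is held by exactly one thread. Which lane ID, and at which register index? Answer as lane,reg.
r=10->g=2,rb=1  c=0->t=0,b0=0
L=2*4+0=8  i=1*2+0=2

8,2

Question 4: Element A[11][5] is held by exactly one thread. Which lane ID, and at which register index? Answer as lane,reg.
14,3

r=11->g=3,rb=1  c=5->t=2,b0=1
L=3*4+2=14  i=1*2+1=3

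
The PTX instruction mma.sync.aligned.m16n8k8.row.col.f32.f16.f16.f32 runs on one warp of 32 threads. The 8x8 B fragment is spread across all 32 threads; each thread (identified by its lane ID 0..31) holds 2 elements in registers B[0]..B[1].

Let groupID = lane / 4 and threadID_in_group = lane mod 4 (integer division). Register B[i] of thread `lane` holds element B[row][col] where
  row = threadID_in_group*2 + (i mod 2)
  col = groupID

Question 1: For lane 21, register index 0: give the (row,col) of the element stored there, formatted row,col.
2,5

lane 21->21/4=5, 21 mod 4=1
i=0  r:2·1+0->2  c:5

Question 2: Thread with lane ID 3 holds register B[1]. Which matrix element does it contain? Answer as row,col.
7,0

L=3⇒gr=3>>2=0, th=3&3=3
[1]⇒row 3·2+1=7  col gr=0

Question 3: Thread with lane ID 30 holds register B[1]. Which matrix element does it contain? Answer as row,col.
5,7

L=30⇒gr=30>>2=7, th=30&3=2
[1]⇒row 2·2+1=5  col gr=7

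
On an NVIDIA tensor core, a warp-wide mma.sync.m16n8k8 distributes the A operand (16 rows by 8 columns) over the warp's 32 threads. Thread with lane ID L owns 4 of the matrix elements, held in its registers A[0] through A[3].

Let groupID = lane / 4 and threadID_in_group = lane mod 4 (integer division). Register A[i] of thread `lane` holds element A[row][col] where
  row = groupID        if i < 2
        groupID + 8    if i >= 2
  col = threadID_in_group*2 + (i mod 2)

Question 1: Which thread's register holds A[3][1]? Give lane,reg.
12,1

r: 3->gid=3,r8=0  c: 1->tid=0,i&1=1
L=3*4+0=12  i=0*2+1=1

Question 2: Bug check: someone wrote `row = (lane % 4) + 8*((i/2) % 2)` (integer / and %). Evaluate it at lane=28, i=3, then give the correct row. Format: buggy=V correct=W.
`(lane % 4) + 8*((i/2) % 2)`[28,3]->8
28: gid=7,tid=0
[3] (7+8,0*2+1) = (15,1)
row: 8 vs 15

buggy=8 correct=15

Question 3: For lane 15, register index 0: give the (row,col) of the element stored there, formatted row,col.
3,6

lane 15: grp=3 (15/4), tig=3 (15%4)
i=0: r=3+0=3, c=3*2+0=6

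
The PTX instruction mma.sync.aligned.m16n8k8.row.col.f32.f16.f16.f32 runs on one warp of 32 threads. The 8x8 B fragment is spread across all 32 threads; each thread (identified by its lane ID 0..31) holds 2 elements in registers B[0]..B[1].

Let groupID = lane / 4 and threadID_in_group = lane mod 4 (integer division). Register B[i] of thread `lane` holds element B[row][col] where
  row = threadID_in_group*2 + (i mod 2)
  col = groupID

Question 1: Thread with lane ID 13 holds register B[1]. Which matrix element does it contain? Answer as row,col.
3,3

lane 13: gr=3 (13/4), th=1 (13%4)
i=1: r=1*2+1=3, c=gr=3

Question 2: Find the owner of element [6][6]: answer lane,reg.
27,0

c=6⇒gr=6  r=6⇒th=3,odd=0
L=6*4+3=27  i=0=0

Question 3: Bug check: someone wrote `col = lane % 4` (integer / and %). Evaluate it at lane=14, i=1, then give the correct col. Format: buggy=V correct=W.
`lane % 4`[14,1]->2
14: g=3,t=2
[1] (2*2+1,3) = (5,3)
col: 2 vs 3

buggy=2 correct=3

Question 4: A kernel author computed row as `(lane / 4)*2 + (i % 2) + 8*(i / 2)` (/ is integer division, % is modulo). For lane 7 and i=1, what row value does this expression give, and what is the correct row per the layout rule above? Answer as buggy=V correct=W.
buggy=3 correct=7

`(lane / 4)*2 + (i % 2) + 8*(i / 2)`[7,1]⇒3
L=7⇒gr=7>>2=1, th=7&3=3
[1]⇒row 3·2+1=7  col gr=1
row: 3 vs 7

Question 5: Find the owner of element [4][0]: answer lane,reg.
c=0->g=0  r=4->t=2,b0=0
L=0*4+2=2  i=0=0

2,0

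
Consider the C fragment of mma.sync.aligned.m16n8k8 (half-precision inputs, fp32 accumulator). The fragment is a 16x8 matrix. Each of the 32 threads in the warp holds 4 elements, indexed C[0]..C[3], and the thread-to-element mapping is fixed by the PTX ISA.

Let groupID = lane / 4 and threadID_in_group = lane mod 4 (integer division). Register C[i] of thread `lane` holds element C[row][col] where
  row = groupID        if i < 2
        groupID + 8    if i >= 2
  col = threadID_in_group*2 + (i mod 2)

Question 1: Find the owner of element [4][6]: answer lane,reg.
r: 4->gid=4,r8=0  c: 6->tid=3,i&1=0
L=4*4+3=19  i=0*2+0=0

19,0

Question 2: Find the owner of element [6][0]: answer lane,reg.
24,0

r:6=>grp=6,rB=0  c:0=>tig=0,lo=0
L=6*4+0=24  i=0*2+0=0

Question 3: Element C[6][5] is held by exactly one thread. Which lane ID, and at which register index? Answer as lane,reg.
r: 6->gid=6,r8=0  c: 5->tid=2,i&1=1
L=6*4+2=26  i=0*2+1=1

26,1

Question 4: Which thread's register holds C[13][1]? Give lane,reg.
20,3

r: 13->gid=5,r8=1  c: 1->tid=0,i&1=1
L=5*4+0=20  i=1*2+1=3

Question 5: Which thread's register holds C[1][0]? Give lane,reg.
4,0

r: 1->gid=1,r8=0  c: 0->tid=0,i&1=0
L=1*4+0=4  i=0*2+0=0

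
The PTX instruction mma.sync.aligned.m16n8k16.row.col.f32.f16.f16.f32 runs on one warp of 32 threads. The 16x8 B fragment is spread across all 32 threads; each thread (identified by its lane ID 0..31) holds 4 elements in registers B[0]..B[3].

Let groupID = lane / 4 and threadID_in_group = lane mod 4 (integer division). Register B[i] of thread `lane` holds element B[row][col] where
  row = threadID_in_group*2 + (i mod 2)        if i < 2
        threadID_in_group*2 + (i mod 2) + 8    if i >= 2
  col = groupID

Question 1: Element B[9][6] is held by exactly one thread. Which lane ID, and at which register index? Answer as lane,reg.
c=6⇒gr=6  r=9⇒Rb=1,th=0,odd=1
L=6*4+0=24  i=1*2+1=3

24,3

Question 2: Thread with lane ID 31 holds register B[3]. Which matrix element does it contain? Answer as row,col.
15,7

L=31=>grp=31>>2=7, tig=31&3=3
[3]=>row 3·2+1+8=15  col grp=7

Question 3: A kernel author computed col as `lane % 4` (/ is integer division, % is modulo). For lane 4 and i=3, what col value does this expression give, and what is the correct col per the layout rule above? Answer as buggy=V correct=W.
buggy=0 correct=1

`lane % 4`[4,3]⇒0
4: gr=1,th=0
[3] (0*2+1+8,1) = (9,1)
col: 0 vs 1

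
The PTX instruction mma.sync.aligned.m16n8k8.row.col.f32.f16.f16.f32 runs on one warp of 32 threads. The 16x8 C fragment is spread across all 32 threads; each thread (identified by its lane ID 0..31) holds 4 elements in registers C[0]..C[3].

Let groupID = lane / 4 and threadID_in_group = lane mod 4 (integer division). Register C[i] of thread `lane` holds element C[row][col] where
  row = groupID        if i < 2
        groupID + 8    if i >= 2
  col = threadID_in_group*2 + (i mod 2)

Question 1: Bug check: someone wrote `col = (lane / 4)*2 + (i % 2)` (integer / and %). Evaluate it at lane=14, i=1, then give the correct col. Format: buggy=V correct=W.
buggy=7 correct=5

`(lane / 4)*2 + (i % 2)`[14,1]->7
L=14->g=14>>2=3, t=14&3=2
[1]->row 3+0=3  col 2·2+1=5
col: 7 vs 5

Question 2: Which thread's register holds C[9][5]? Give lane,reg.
6,3

r: 9->gid=1,r8=1  c: 5->tid=2,i&1=1
L=1*4+2=6  i=1*2+1=3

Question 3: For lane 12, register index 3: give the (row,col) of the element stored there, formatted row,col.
11,1

12: gid=3,tid=0
[3] (3+8,0*2+1) = (11,1)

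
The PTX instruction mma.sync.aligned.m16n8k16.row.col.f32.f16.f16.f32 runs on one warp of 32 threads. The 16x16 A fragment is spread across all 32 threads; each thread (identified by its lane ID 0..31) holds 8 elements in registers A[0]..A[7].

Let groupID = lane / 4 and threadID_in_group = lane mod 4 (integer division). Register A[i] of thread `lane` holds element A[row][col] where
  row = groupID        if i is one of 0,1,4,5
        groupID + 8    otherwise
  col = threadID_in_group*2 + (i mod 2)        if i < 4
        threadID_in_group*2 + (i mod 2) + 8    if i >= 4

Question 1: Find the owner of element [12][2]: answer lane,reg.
r=12→G=4,rhi=1  c=2→chi=0,T=1,p=0
L=4*4+1=17  i=0*4+1*2+0=2

17,2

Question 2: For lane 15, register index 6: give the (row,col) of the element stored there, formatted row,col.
L=15⇒gr=15>>2=3, th=15&3=3
[6]⇒row 3+8=11  col 3·2+0+8=14

11,14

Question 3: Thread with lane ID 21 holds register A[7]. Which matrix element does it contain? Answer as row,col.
13,11

21: G=5,T=1
[7] (5+8,1*2+1+8) = (13,11)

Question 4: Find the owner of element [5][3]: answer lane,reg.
r=5⇒gr=5,Rb=0  c=3⇒Cb=0,th=1,odd=1
L=5*4+1=21  i=0*4+0*2+1=1

21,1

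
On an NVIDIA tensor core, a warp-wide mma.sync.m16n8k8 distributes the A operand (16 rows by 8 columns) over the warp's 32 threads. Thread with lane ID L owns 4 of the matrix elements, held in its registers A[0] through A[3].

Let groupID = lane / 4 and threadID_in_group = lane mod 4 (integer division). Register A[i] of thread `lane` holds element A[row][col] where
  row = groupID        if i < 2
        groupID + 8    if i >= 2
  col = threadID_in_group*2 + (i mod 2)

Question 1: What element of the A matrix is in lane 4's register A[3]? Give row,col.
lane 4: gr=1 (4/4), th=0 (4%4)
i=3: r=1+8=9, c=0*2+1=1

9,1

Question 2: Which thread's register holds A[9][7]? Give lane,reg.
7,3

r=9->g=1,rb=1  c=7->t=3,b0=1
L=1*4+3=7  i=1*2+1=3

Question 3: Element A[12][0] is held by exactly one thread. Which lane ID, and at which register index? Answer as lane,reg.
16,2

r=12⇒gr=4,Rb=1  c=0⇒th=0,odd=0
L=4*4+0=16  i=1*2+0=2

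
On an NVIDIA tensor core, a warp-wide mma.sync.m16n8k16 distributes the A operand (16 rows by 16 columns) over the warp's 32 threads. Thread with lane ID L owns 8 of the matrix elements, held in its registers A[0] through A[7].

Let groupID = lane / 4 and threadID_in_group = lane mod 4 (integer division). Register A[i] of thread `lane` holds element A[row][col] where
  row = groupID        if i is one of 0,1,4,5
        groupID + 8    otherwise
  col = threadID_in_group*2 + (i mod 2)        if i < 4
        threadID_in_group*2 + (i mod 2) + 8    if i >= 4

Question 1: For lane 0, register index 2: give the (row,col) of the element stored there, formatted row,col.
0: g=0,t=0
[2] (0+8,0*2+0+0) = (8,0)

8,0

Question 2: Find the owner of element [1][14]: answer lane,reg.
r=1→G=1,rhi=0  c=14→chi=1,T=3,p=0
L=1*4+3=7  i=1*4+0*2+0=4

7,4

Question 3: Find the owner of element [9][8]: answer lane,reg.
r=9→G=1,rhi=1  c=8→chi=1,T=0,p=0
L=1*4+0=4  i=1*4+1*2+0=6

4,6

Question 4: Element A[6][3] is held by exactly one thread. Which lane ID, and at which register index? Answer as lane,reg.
r=6→G=6,rhi=0  c=3→chi=0,T=1,p=1
L=6*4+1=25  i=0*4+0*2+1=1

25,1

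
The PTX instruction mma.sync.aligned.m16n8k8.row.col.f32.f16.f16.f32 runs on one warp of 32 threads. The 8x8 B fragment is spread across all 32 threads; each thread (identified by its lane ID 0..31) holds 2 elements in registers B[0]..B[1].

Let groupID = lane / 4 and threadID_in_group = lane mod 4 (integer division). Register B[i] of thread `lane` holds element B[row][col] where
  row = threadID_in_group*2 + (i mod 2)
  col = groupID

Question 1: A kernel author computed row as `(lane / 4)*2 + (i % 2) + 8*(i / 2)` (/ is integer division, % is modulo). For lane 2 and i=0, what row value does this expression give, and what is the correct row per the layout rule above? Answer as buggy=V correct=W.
`(lane / 4)*2 + (i % 2) + 8*(i / 2)`[2,0]->0
lane 2: gid=0 (2/4), tid=2 (2%4)
i=0: r=2*2+0=4, c=gid=0
row: 0 vs 4

buggy=0 correct=4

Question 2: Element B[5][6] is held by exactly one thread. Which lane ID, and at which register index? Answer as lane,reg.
26,1

c=6->g=6  r=5->t=2,b0=1
L=6*4+2=26  i=1=1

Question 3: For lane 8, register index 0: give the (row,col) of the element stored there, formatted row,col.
0,2

L=8⇒gr=8>>2=2, th=8&3=0
[0]⇒row 0·2+0=0  col gr=2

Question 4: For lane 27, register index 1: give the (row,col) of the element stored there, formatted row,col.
lane 27: g=6 (27/4), t=3 (27%4)
i=1: r=3*2+1=7, c=g=6

7,6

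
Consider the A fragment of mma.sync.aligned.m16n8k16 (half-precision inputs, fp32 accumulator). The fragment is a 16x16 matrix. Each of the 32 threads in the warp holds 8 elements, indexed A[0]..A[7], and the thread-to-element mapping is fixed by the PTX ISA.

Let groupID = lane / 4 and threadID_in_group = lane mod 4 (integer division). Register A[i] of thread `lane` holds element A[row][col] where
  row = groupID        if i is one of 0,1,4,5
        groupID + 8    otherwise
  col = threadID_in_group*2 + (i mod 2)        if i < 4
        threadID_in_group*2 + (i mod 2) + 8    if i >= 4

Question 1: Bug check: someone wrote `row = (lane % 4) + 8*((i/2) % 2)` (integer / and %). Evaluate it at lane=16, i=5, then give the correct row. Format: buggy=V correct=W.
`(lane % 4) + 8*((i/2) % 2)`[16,5]->0
lane 16->16/4=4, 16 mod 4=0
i=5  r:4+0->4  c:2·0+1+8->9
row: 0 vs 4

buggy=0 correct=4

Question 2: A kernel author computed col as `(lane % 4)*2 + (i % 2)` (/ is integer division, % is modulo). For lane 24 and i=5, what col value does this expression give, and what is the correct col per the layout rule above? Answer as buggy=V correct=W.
buggy=1 correct=9

`(lane % 4)*2 + (i % 2)`[24,5]→1
lane 24: G=6 (24/4), T=0 (24%4)
i=5: r=6+0=6, c=0*2+1+8=9
col: 1 vs 9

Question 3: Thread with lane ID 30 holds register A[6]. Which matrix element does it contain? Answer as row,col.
15,12

lane 30: grp=7 (30/4), tig=2 (30%4)
i=6: r=7+8=15, c=2*2+0+8=12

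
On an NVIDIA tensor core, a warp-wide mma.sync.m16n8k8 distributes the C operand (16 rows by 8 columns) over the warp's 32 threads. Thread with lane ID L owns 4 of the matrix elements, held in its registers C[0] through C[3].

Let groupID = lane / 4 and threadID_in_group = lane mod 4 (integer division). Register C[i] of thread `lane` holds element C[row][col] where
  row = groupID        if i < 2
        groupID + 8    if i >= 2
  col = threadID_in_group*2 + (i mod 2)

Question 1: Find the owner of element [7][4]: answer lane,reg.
30,0

r:7=>grp=7,rB=0  c:4=>tig=2,lo=0
L=7*4+2=30  i=0*2+0=0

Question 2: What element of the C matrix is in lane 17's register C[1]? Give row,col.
17: g=4,t=1
[1] (4+0,1*2+1) = (4,3)

4,3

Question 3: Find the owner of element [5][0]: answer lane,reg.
20,0

r=5⇒gr=5,Rb=0  c=0⇒th=0,odd=0
L=5*4+0=20  i=0*2+0=0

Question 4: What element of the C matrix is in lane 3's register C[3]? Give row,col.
8,7

L=3=>grp=3>>2=0, tig=3&3=3
[3]=>row 0+8=8  col 3·2+1=7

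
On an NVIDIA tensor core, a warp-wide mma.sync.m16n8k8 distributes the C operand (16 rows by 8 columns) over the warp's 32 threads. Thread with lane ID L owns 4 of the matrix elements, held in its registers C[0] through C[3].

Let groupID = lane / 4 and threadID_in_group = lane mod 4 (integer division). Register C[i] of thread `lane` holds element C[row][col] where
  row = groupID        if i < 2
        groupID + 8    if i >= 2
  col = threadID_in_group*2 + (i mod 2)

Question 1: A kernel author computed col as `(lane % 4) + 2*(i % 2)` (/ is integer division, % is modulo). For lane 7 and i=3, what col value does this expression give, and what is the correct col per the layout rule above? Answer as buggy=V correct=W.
buggy=5 correct=7

`(lane % 4) + 2*(i % 2)`[7,3]=>5
7: grp=1,tig=3
[3] (1+8,3*2+1) = (9,7)
col: 5 vs 7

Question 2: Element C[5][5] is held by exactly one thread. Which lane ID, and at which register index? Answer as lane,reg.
22,1

r: 5->gid=5,r8=0  c: 5->tid=2,i&1=1
L=5*4+2=22  i=0*2+1=1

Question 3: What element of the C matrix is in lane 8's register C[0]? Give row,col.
2,0

L=8->g=8>>2=2, t=8&3=0
[0]->row 2+0=2  col 0·2+0=0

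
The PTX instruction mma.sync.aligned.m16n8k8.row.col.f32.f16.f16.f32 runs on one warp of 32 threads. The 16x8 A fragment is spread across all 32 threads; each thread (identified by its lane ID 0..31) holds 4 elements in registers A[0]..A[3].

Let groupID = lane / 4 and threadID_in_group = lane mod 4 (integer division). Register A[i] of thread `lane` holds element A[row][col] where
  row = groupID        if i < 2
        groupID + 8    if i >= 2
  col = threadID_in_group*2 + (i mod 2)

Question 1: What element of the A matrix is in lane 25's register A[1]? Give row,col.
6,3

lane 25: gid=6 (25/4), tid=1 (25%4)
i=1: r=6+0=6, c=1*2+1=3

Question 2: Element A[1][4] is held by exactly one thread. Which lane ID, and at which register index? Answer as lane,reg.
r:1=>grp=1,rB=0  c:4=>tig=2,lo=0
L=1*4+2=6  i=0*2+0=0

6,0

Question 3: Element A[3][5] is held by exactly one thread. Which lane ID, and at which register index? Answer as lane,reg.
r:3=>grp=3,rB=0  c:5=>tig=2,lo=1
L=3*4+2=14  i=0*2+1=1

14,1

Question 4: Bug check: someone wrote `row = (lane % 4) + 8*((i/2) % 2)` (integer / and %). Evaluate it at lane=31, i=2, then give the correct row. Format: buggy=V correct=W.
`(lane % 4) + 8*((i/2) % 2)`[31,2]->11
lane 31->31/4=7, 31 mod 4=3
i=2  r:7+8->15  c:2·3+0->6
row: 11 vs 15

buggy=11 correct=15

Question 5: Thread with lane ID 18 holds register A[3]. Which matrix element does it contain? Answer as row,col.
18: gid=4,tid=2
[3] (4+8,2*2+1) = (12,5)

12,5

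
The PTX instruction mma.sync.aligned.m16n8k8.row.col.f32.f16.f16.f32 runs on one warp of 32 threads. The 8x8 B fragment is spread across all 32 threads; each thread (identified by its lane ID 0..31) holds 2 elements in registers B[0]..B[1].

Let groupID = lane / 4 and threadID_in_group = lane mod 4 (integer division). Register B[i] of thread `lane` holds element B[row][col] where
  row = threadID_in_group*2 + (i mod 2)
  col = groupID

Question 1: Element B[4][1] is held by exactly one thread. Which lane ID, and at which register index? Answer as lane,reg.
6,0

c=1->g=1  r=4->t=2,b0=0
L=1*4+2=6  i=0=0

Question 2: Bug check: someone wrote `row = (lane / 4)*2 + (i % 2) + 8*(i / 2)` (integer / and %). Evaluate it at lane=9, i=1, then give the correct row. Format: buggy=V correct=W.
buggy=5 correct=3

`(lane / 4)*2 + (i % 2) + 8*(i / 2)`[9,1]->5
lane 9->9/4=2, 9 mod 4=1
i=1  r:2·1+1->3  c:2
row: 5 vs 3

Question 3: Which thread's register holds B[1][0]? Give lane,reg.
0,1

c=0⇒gr=0  r=1⇒th=0,odd=1
L=0*4+0=0  i=1=1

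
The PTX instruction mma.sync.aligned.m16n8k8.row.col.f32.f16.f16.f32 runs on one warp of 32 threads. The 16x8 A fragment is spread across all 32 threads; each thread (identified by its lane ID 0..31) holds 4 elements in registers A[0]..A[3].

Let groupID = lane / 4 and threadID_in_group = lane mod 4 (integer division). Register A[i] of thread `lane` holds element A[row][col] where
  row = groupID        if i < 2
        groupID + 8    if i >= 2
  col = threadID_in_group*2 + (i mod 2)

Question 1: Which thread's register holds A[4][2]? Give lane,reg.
17,0

r:4=>grp=4,rB=0  c:2=>tig=1,lo=0
L=4*4+1=17  i=0*2+0=0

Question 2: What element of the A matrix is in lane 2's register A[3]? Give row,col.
8,5

2: g=0,t=2
[3] (0+8,2*2+1) = (8,5)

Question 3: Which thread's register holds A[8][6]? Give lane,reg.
3,2

r=8->g=0,rb=1  c=6->t=3,b0=0
L=0*4+3=3  i=1*2+0=2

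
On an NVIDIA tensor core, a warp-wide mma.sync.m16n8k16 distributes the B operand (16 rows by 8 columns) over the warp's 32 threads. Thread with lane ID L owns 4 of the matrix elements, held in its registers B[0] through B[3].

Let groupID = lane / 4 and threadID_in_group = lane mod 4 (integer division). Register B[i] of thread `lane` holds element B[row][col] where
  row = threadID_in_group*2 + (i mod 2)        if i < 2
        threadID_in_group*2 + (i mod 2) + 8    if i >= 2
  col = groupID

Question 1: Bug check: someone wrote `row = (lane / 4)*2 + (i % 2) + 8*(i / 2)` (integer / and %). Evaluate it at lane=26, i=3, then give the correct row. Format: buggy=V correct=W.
`(lane / 4)*2 + (i % 2) + 8*(i / 2)`[26,3]->21
26: gid=6,tid=2
[3] (2*2+1+8,6) = (13,6)
row: 21 vs 13

buggy=21 correct=13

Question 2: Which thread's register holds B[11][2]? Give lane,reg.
9,3

c=2→G=2  r=11→rhi=1,T=1,p=1
L=2*4+1=9  i=1*2+1=3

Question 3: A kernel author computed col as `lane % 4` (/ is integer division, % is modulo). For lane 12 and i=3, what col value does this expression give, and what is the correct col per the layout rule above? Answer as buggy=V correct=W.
`lane % 4`[12,3]=>0
lane 12: grp=3 (12/4), tig=0 (12%4)
i=3: r=0*2+1+8=9, c=grp=3
col: 0 vs 3

buggy=0 correct=3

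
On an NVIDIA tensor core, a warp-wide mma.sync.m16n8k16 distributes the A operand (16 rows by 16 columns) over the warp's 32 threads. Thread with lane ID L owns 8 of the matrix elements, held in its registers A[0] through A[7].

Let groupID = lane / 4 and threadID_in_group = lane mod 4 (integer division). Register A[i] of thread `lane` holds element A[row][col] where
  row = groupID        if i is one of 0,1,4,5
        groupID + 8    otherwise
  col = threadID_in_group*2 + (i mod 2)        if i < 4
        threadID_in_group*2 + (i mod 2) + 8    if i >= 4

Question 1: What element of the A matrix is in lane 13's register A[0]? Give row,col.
3,2

lane 13: G=3 (13/4), T=1 (13%4)
i=0: r=3+0=3, c=1*2+0+0=2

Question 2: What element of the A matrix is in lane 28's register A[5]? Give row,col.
7,9

28: grp=7,tig=0
[5] (7+0,0*2+1+8) = (7,9)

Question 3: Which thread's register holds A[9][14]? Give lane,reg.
r: 9->gid=1,r8=1  c: 14->c8=1,tid=3,i&1=0
L=1*4+3=7  i=1*4+1*2+0=6

7,6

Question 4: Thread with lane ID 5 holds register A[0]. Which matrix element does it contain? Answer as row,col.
1,2

L=5→G=5>>2=1, T=5&3=1
[0]→row 1+0=1  col 1·2+0+0=2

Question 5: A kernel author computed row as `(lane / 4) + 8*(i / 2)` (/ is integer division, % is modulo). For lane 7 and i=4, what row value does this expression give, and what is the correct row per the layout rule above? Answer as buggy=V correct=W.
buggy=17 correct=1

`(lane / 4) + 8*(i / 2)`[7,4]=>17
lane 7=>7/4=1, 7 mod 4=3
i=4  r:1+0=>1  c:2·3+0+8=>14
row: 17 vs 1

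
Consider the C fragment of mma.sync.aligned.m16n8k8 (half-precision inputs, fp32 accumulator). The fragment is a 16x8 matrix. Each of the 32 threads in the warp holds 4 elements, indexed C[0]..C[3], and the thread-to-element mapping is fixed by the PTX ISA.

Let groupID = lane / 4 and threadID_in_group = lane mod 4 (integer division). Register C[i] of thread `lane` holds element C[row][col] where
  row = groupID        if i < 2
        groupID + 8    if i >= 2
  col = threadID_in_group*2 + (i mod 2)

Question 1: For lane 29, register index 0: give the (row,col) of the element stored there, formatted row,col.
lane 29=>29/4=7, 29 mod 4=1
i=0  r:7+0=>7  c:2·1+0=>2

7,2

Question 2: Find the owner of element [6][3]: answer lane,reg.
25,1

r=6→G=6,rhi=0  c=3→T=1,p=1
L=6*4+1=25  i=0*2+1=1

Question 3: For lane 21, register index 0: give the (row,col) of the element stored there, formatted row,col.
L=21⇒gr=21>>2=5, th=21&3=1
[0]⇒row 5+0=5  col 1·2+0=2

5,2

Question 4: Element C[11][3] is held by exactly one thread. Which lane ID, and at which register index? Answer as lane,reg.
13,3

r=11⇒gr=3,Rb=1  c=3⇒th=1,odd=1
L=3*4+1=13  i=1*2+1=3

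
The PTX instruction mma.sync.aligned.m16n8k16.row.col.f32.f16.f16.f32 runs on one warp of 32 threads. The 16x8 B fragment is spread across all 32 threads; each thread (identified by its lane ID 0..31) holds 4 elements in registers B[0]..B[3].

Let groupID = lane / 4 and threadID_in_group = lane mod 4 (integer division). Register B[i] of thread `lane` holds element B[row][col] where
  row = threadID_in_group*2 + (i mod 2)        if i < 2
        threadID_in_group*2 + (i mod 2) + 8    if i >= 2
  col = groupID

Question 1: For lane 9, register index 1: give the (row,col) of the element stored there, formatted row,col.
L=9->g=9>>2=2, t=9&3=1
[1]->row 1·2+1+0=3  col g=2

3,2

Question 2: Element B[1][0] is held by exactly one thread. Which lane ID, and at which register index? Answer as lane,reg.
c:0=>grp=0  r:1=>rB=0,tig=0,lo=1
L=0*4+0=0  i=0*2+1=1

0,1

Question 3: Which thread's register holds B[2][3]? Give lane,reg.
13,0

c=3→G=3  r=2→rhi=0,T=1,p=0
L=3*4+1=13  i=0*2+0=0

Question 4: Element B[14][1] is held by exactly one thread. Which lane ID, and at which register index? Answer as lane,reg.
c=1⇒gr=1  r=14⇒Rb=1,th=3,odd=0
L=1*4+3=7  i=1*2+0=2

7,2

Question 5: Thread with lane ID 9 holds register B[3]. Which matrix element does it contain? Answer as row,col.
11,2

9: grp=2,tig=1
[3] (1*2+1+8,2) = (11,2)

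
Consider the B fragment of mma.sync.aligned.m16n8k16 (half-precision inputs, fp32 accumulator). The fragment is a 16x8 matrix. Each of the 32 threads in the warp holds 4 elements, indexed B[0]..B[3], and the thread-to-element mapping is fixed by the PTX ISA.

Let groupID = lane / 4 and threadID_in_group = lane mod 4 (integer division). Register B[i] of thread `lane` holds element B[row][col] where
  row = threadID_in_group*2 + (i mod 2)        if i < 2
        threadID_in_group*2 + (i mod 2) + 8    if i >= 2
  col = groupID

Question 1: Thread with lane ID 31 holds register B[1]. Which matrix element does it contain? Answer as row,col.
7,7

lane 31→31/4=7, 31 mod 4=3
i=1  r:2·3+1+0→7  c:7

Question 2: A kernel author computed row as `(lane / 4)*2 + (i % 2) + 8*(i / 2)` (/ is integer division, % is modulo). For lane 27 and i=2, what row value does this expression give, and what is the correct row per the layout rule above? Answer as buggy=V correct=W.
`(lane / 4)*2 + (i % 2) + 8*(i / 2)`[27,2]⇒20
27: gr=6,th=3
[2] (3*2+0+8,6) = (14,6)
row: 20 vs 14

buggy=20 correct=14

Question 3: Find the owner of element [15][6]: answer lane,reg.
27,3

c=6⇒gr=6  r=15⇒Rb=1,th=3,odd=1
L=6*4+3=27  i=1*2+1=3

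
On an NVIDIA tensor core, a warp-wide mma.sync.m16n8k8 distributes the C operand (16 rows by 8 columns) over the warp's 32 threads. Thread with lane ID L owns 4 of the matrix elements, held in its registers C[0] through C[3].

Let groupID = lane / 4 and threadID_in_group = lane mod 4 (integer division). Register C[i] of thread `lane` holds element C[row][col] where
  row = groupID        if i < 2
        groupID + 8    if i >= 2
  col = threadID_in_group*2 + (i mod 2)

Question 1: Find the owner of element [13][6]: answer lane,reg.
23,2

r=13->g=5,rb=1  c=6->t=3,b0=0
L=5*4+3=23  i=1*2+0=2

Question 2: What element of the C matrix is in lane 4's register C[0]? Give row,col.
1,0

lane 4=>4/4=1, 4 mod 4=0
i=0  r:1+0=>1  c:2·0+0=>0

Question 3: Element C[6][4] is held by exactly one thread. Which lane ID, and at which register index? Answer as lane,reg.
26,0

r: 6->gid=6,r8=0  c: 4->tid=2,i&1=0
L=6*4+2=26  i=0*2+0=0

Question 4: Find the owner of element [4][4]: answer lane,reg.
18,0

r=4→G=4,rhi=0  c=4→T=2,p=0
L=4*4+2=18  i=0*2+0=0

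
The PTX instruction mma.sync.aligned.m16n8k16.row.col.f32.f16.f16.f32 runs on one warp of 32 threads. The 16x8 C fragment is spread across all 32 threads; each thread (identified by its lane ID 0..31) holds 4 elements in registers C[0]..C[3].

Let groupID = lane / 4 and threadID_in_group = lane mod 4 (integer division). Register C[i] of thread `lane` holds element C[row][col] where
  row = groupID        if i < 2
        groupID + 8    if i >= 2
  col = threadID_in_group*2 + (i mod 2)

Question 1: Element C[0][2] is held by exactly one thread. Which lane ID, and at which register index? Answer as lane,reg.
r: 0->gid=0,r8=0  c: 2->tid=1,i&1=0
L=0*4+1=1  i=0*2+0=0

1,0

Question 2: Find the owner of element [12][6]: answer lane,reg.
19,2

r=12⇒gr=4,Rb=1  c=6⇒th=3,odd=0
L=4*4+3=19  i=1*2+0=2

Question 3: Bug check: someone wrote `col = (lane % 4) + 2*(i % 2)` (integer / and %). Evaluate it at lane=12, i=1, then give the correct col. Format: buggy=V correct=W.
buggy=2 correct=1

`(lane % 4) + 2*(i % 2)`[12,1]->2
L=12->gid=12>>2=3, tid=12&3=0
[1]->row 3+0=3  col 0·2+1=1
col: 2 vs 1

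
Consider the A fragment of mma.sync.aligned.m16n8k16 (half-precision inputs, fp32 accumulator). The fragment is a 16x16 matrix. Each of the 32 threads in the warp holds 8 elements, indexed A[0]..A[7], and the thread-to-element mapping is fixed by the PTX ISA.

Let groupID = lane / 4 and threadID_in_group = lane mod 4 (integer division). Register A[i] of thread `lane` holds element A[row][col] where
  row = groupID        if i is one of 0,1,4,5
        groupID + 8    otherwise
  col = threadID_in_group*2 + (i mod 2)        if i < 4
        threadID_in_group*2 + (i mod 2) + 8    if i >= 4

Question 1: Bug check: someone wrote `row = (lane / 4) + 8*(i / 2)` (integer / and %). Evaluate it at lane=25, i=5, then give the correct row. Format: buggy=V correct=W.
`(lane / 4) + 8*(i / 2)`[25,5]->22
25: gid=6,tid=1
[5] (6+0,1*2+1+8) = (6,11)
row: 22 vs 6

buggy=22 correct=6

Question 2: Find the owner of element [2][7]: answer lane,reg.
r: 2->gid=2,r8=0  c: 7->c8=0,tid=3,i&1=1
L=2*4+3=11  i=0*4+0*2+1=1

11,1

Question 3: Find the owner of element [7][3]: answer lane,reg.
29,1

r: 7->gid=7,r8=0  c: 3->c8=0,tid=1,i&1=1
L=7*4+1=29  i=0*4+0*2+1=1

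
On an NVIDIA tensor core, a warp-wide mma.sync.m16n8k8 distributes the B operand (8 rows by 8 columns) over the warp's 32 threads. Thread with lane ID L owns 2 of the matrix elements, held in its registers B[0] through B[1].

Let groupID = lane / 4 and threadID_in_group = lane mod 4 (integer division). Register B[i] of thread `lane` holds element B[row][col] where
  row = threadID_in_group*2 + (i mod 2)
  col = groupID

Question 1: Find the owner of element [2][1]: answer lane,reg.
5,0

c: 1->gid=1  r: 2->tid=1,i&1=0
L=1*4+1=5  i=0=0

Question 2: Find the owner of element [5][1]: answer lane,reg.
6,1

c=1->g=1  r=5->t=2,b0=1
L=1*4+2=6  i=1=1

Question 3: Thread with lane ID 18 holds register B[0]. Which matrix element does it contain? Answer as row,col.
4,4

lane 18=>18/4=4, 18 mod 4=2
i=0  r:2·2+0=>4  c:4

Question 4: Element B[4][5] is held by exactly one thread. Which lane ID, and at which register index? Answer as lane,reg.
c:5=>grp=5  r:4=>tig=2,lo=0
L=5*4+2=22  i=0=0

22,0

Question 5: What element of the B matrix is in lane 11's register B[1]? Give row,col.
11: G=2,T=3
[1] (3*2+1,2) = (7,2)

7,2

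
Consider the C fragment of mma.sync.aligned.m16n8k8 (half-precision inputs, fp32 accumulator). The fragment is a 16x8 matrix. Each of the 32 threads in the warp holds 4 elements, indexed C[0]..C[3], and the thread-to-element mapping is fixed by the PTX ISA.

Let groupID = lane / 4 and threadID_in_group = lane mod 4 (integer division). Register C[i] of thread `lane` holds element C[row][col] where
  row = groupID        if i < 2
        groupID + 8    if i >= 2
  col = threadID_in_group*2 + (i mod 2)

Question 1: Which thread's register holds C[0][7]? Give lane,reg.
r=0->g=0,rb=0  c=7->t=3,b0=1
L=0*4+3=3  i=0*2+1=1

3,1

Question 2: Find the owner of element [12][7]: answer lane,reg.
19,3

r=12->g=4,rb=1  c=7->t=3,b0=1
L=4*4+3=19  i=1*2+1=3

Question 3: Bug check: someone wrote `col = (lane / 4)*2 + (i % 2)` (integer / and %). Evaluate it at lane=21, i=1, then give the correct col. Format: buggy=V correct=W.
buggy=11 correct=3

`(lane / 4)*2 + (i % 2)`[21,1]⇒11
21: gr=5,th=1
[1] (5+0,1*2+1) = (5,3)
col: 11 vs 3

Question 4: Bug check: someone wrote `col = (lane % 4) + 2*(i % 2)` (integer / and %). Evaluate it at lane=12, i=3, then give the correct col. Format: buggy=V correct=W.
`(lane % 4) + 2*(i % 2)`[12,3]->2
12: g=3,t=0
[3] (3+8,0*2+1) = (11,1)
col: 2 vs 1

buggy=2 correct=1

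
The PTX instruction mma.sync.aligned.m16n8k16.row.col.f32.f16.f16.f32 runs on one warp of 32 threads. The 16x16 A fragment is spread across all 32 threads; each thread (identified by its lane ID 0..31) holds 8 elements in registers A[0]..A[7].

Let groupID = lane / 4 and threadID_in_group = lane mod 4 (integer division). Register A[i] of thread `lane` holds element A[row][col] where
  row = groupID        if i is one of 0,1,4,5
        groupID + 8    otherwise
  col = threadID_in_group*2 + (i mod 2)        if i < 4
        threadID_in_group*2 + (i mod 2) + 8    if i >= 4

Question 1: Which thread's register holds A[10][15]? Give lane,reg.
11,7

r: 10->gid=2,r8=1  c: 15->c8=1,tid=3,i&1=1
L=2*4+3=11  i=1*4+1*2+1=7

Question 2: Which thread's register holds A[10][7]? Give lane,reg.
11,3

r=10→G=2,rhi=1  c=7→chi=0,T=3,p=1
L=2*4+3=11  i=0*4+1*2+1=3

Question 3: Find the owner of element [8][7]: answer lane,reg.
r: 8->gid=0,r8=1  c: 7->c8=0,tid=3,i&1=1
L=0*4+3=3  i=0*4+1*2+1=3

3,3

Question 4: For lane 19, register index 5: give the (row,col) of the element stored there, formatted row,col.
4,15

L=19=>grp=19>>2=4, tig=19&3=3
[5]=>row 4+0=4  col 3·2+1+8=15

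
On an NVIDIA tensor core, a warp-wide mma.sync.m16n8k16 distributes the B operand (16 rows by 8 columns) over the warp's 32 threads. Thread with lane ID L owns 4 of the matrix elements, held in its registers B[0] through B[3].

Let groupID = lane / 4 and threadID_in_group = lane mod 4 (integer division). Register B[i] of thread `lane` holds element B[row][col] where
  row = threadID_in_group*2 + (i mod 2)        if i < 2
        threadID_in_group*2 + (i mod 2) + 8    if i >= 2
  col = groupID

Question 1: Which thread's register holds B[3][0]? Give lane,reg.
1,1

c=0→G=0  r=3→rhi=0,T=1,p=1
L=0*4+1=1  i=0*2+1=1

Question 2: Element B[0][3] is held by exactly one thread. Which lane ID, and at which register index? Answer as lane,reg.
c=3->g=3  r=0->rb=0,t=0,b0=0
L=3*4+0=12  i=0*2+0=0

12,0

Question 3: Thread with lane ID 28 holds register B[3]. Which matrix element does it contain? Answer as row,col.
9,7

lane 28->28/4=7, 28 mod 4=0
i=3  r:2·0+1+8->9  c:7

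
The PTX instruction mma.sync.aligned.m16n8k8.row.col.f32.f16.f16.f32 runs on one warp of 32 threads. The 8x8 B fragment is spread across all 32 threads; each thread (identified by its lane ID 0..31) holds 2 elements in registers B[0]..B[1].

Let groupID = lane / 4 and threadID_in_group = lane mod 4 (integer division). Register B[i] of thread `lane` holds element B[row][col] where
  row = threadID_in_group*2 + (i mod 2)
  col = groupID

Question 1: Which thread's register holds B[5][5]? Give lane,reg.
22,1

c:5=>grp=5  r:5=>tig=2,lo=1
L=5*4+2=22  i=1=1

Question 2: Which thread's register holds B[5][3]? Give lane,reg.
c: 3->gid=3  r: 5->tid=2,i&1=1
L=3*4+2=14  i=1=1

14,1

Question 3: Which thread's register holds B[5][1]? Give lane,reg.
6,1

c:1=>grp=1  r:5=>tig=2,lo=1
L=1*4+2=6  i=1=1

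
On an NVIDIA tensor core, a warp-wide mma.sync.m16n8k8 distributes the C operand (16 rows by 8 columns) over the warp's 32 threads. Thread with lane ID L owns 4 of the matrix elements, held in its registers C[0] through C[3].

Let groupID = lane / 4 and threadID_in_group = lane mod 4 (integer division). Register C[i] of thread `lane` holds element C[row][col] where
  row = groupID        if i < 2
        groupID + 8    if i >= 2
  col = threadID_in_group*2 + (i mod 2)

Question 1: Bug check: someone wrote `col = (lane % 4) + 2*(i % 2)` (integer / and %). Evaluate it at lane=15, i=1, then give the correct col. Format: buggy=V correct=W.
buggy=5 correct=7

`(lane % 4) + 2*(i % 2)`[15,1]->5
lane 15->15/4=3, 15 mod 4=3
i=1  r:3+0->3  c:2·3+1->7
col: 5 vs 7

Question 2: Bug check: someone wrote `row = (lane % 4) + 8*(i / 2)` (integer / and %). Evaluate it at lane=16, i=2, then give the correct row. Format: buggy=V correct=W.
`(lane % 4) + 8*(i / 2)`[16,2]->8
lane 16: gid=4 (16/4), tid=0 (16%4)
i=2: r=4+8=12, c=0*2+0=0
row: 8 vs 12

buggy=8 correct=12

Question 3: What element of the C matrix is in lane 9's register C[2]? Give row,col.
10,2

lane 9: gr=2 (9/4), th=1 (9%4)
i=2: r=2+8=10, c=1*2+0=2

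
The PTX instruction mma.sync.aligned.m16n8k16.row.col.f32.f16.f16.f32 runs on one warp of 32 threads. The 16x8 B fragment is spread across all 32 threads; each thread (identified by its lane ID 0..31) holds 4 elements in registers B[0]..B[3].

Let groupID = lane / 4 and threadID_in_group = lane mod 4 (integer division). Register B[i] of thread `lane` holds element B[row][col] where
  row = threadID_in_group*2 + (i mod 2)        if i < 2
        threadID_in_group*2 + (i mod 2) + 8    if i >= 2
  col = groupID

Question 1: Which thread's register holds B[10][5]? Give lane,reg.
c=5⇒gr=5  r=10⇒Rb=1,th=1,odd=0
L=5*4+1=21  i=1*2+0=2

21,2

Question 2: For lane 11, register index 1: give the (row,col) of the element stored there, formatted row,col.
7,2

lane 11: G=2 (11/4), T=3 (11%4)
i=1: r=3*2+1+0=7, c=G=2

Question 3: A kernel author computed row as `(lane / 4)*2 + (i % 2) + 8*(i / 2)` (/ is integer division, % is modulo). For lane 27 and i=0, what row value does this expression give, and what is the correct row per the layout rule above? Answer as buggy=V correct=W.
`(lane / 4)*2 + (i % 2) + 8*(i / 2)`[27,0]=>12
27: grp=6,tig=3
[0] (3*2+0+0,6) = (6,6)
row: 12 vs 6

buggy=12 correct=6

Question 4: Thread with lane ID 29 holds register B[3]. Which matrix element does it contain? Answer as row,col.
11,7

L=29→G=29>>2=7, T=29&3=1
[3]→row 1·2+1+8=11  col G=7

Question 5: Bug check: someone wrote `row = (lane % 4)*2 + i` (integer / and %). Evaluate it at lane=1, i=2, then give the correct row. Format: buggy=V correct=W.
buggy=4 correct=10

`(lane % 4)*2 + i`[1,2]→4
1: G=0,T=1
[2] (1*2+0+8,0) = (10,0)
row: 4 vs 10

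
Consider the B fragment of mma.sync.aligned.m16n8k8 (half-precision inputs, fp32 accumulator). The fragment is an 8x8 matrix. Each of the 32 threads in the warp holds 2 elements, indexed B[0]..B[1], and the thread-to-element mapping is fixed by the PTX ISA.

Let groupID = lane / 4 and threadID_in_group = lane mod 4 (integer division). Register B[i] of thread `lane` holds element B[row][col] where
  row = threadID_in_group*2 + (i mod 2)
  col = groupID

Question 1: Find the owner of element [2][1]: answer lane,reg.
c=1→G=1  r=2→T=1,p=0
L=1*4+1=5  i=0=0

5,0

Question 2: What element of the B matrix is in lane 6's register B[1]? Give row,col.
5,1

6: grp=1,tig=2
[1] (2*2+1,1) = (5,1)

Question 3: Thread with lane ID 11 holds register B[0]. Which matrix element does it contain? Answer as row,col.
6,2

L=11->gid=11>>2=2, tid=11&3=3
[0]->row 3·2+0=6  col gid=2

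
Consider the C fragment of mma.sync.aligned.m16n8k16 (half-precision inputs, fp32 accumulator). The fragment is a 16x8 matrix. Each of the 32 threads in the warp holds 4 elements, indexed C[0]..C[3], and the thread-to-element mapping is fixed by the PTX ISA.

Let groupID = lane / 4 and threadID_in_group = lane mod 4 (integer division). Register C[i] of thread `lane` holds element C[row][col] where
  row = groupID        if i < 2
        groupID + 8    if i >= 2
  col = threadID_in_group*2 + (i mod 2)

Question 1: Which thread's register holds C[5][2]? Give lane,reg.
r: 5->gid=5,r8=0  c: 2->tid=1,i&1=0
L=5*4+1=21  i=0*2+0=0

21,0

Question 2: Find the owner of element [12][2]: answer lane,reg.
r=12⇒gr=4,Rb=1  c=2⇒th=1,odd=0
L=4*4+1=17  i=1*2+0=2

17,2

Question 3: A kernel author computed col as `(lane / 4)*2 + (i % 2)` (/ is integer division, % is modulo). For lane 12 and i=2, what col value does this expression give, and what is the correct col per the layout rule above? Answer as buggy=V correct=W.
`(lane / 4)*2 + (i % 2)`[12,2]⇒6
12: gr=3,th=0
[2] (3+8,0*2+0) = (11,0)
col: 6 vs 0

buggy=6 correct=0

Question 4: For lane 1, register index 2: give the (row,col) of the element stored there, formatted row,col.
8,2

1: grp=0,tig=1
[2] (0+8,1*2+0) = (8,2)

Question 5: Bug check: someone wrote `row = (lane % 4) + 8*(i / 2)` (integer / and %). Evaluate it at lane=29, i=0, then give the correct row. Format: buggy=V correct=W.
buggy=1 correct=7

`(lane % 4) + 8*(i / 2)`[29,0]→1
29: G=7,T=1
[0] (7+0,1*2+0) = (7,2)
row: 1 vs 7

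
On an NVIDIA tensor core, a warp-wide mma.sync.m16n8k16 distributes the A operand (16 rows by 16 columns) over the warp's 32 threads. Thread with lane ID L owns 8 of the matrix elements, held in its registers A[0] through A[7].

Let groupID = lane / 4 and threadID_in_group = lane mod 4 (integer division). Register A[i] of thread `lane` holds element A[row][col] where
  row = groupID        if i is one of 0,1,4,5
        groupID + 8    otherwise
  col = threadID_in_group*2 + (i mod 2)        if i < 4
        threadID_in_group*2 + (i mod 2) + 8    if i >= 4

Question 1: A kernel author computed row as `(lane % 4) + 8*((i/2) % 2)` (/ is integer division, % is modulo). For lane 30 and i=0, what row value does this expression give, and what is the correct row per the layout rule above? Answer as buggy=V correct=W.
buggy=2 correct=7

`(lane % 4) + 8*((i/2) % 2)`[30,0]→2
30: G=7,T=2
[0] (7+0,2*2+0+0) = (7,4)
row: 2 vs 7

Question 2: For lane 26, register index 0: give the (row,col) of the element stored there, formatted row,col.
6,4

lane 26->26/4=6, 26 mod 4=2
i=0  r:6+0->6  c:2·2+0+0->4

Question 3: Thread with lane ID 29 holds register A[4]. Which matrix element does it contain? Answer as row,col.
lane 29: G=7 (29/4), T=1 (29%4)
i=4: r=7+0=7, c=1*2+0+8=10

7,10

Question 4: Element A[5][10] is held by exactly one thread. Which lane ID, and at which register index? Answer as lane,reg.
21,4

r=5→G=5,rhi=0  c=10→chi=1,T=1,p=0
L=5*4+1=21  i=1*4+0*2+0=4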